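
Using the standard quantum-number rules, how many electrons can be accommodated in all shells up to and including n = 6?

Total orbitals = 1² + 2² + 3² + 4² + 5² + 6² = 91. Doubling for spin gives 182 electrons.

182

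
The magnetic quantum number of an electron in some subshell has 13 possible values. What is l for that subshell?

l = 6 (i)

m_l ranges over 2l+1 integers, so 2l+1 = 13 ⇒ l = 6.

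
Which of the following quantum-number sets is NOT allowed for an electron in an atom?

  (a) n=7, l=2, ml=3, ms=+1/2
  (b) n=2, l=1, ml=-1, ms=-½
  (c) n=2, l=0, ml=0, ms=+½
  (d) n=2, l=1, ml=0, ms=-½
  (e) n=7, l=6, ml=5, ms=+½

(a)

(a) has |ml| = 3 > l = 2, violating −l ≤ ml ≤ l.
The remaining sets (b), (c), (d), (e) satisfy all four rules.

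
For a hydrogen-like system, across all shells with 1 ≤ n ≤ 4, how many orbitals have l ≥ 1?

For each n in the range, tally the orbitals obeying l ≥ 1:
n=2 → 3; n=3 → 8; n=4 → 15.
Total orbitals: 3 + 8 + 15 = 26.

26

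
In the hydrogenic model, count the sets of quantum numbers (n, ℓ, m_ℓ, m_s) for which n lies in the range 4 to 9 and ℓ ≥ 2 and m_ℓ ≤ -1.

Treat each shell separately and count matching orbitals:
n=4 → 5; n=5 → 9; n=6 → 14; n=7 → 20; n=8 → 27; n=9 → 35.
Orbitals: 5 + 9 + 14 + 20 + 27 + 35 = 110. Including both spin states (m_s = ±1/2) gives 2 × 110 = 220 states.

220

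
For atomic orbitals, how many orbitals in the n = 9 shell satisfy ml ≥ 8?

1

The (l, ml) pairs meeting ml ≥ 8 give: l=8 → 1.
Total orbitals: 1.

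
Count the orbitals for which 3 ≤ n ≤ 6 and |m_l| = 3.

Work shell by shell — for each n, count the (l, m_l) pairs that satisfy |m_l| = 3:
n=4 → 2; n=5 → 4; n=6 → 6.
Total orbitals: 2 + 4 + 6 = 12.

12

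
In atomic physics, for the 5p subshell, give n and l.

n = 5, l = 1

The leading integer gives n = 5; the letter 'p' means l = 1.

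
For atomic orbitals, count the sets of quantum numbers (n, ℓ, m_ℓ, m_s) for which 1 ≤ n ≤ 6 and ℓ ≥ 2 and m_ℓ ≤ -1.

60

Count contributing orbitals for each principal shell:
n=3 → 2; n=4 → 5; n=5 → 9; n=6 → 14.
Orbitals: 2 + 5 + 9 + 14 = 30. Including both spin states (m_s = ±1/2) gives 2 × 30 = 60 states.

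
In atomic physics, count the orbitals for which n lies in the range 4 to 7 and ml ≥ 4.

10

Work shell by shell — for each n, count the (l, ml) pairs that satisfy ml ≥ 4:
n=5 → 1; n=6 → 3; n=7 → 6.
Total orbitals: 1 + 3 + 6 = 10.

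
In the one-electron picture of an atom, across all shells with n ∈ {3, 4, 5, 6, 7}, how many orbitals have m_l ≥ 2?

35

Treat each shell separately and count matching orbitals:
n=3 → 1; n=4 → 3; n=5 → 6; n=6 → 10; n=7 → 15.
Total orbitals: 1 + 3 + 6 + 10 + 15 = 35.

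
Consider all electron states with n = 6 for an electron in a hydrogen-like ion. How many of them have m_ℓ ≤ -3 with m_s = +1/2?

6

The n = 6 shell has ℓ = 0 through 5; check each.
Per ℓ-value: ℓ=3 → 1; ℓ=4 → 2; ℓ=5 → 3.
Orbitals: 1 + 2 + 3 = 6. With m_s fixed to a single value there is one state per orbital, giving 6 states.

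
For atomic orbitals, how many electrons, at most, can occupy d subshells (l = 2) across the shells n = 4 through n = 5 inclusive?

20

A d subshell (l = 2) exists for every n ≥ 3, so shells n = 4, 5 each contribute one — 2 subshells.
Since each d subshell holds 2(2·2+1) = 10 electrons, the total is 2 × 10 = 20.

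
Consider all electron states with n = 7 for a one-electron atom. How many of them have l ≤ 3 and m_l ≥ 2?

6

The n = 7 shell has l = 0 through 6; check each.
The (l, m_l) pairs meeting l ≤ 3 and m_l ≥ 2 give: l=2 → 1; l=3 → 2.
Orbitals: 1 + 2 = 3. Each orbital carries two spin states, so 3 × 2 = 6 states.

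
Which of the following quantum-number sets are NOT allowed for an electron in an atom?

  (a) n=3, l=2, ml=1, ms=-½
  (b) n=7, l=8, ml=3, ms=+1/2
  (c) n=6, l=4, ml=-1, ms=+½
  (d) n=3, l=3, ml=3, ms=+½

(b) has l = 8 ≥ n = 7, violating 0 ≤ l ≤ n−1.
(d) has l = 3 ≥ n = 3, violating 0 ≤ l ≤ n−1.
The remaining sets (a), (c) satisfy all four rules.

(b) and (d)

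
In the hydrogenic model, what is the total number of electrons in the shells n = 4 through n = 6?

Shell n has n² orbitals: 4²=16 + 5²=25 + 6²=36 = 77 orbitals.
Two spin states per orbital: 2 × 77 = 154 electrons.

154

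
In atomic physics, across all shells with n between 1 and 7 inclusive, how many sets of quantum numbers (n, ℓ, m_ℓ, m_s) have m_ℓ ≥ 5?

Go shell by shell, enumerating (ℓ, m_ℓ) with m_ℓ ≥ 5:
n=6 → 1; n=7 → 3.
Orbitals: 1 + 3 = 4. Including both spin states (m_s = ±1/2) gives 2 × 4 = 8 states.

8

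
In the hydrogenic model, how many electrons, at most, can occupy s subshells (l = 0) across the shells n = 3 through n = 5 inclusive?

6

An s subshell (l = 0) exists for every n ≥ 1, so shells n = 3, 4, 5 each contribute one — 3 subshells.
Since each s subshell holds 2(2·0+1) = 2 electrons, the total is 3 × 2 = 6.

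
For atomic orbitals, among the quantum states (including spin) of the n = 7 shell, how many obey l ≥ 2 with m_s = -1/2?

45

Contributions: l=2 → 5; l=3 → 7; l=4 → 9; l=5 → 11; l=6 → 13.
Orbitals: 5 + 7 + 9 + 11 + 13 = 45. With m_s fixed to a single value there is one state per orbital, giving 45 states.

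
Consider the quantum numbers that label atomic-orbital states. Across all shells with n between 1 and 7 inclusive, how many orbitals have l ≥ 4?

62

For each n in the range, tally the orbitals obeying l ≥ 4:
n=5 → 9; n=6 → 20; n=7 → 33.
Total orbitals: 9 + 20 + 33 = 62.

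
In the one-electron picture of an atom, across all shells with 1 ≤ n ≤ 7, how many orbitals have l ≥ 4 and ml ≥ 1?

28

For each n in the range, tally the orbitals obeying l ≥ 4 and ml ≥ 1:
n=5 → 4; n=6 → 9; n=7 → 15.
Total orbitals: 4 + 9 + 15 = 28.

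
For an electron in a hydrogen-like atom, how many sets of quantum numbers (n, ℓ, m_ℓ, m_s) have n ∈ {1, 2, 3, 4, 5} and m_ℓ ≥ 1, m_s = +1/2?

Treat each shell separately and count matching orbitals:
n=2 → 1; n=3 → 3; n=4 → 6; n=5 → 10.
Orbitals: 1 + 3 + 6 + 10 = 20. With m_s fixed to +1/2 there is one state per orbital, so 20 states.

20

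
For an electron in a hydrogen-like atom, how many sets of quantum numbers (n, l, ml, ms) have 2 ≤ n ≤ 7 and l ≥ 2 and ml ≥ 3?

Go shell by shell, enumerating (l, ml) with l ≥ 2 and ml ≥ 3:
n=4 → 1; n=5 → 3; n=6 → 6; n=7 → 10.
Orbitals: 1 + 3 + 6 + 10 = 20. Including both spin states (ms = ±1/2) gives 2 × 20 = 40 states.

40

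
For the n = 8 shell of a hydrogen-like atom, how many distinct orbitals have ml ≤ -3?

15

Orbitals with ml ≤ -3, by l: l=3 → 1; l=4 → 2; l=5 → 3; l=6 → 4; l=7 → 5.
Total orbitals: 1 + 2 + 3 + 4 + 5 = 15.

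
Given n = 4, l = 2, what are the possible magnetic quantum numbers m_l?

-2, -1, 0, 1, 2

m_l takes every integer from −l to +l. With l = 2 that gives the 5 values -2, -1, 0, 1, 2.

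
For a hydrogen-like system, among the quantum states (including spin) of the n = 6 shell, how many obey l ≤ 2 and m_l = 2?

2

For n = 6, l ranges over 0 … 5.
Orbitals with l ≤ 2 and m_l = 2, by l: l=2 → 1.
Orbitals: 1. Each orbital carries two spin states, so 1 × 2 = 2 states.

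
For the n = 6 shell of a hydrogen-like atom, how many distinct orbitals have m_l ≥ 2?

10

Orbitals with m_l ≥ 2, by l: l=2 → 1; l=3 → 2; l=4 → 3; l=5 → 4.
Total orbitals: 1 + 2 + 3 + 4 = 10.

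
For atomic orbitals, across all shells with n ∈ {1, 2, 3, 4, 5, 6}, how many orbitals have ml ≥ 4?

4

For each n in the range, tally the orbitals obeying ml ≥ 4:
n=5 → 1; n=6 → 3.
Total orbitals: 1 + 3 = 4.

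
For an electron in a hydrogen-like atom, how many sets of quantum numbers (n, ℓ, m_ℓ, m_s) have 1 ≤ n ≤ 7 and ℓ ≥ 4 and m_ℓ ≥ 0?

Treat each shell separately and count matching orbitals:
n=5 → 5; n=6 → 11; n=7 → 18.
Orbitals: 5 + 11 + 18 = 34. Including both spin states (m_s = ±1/2) gives 2 × 34 = 68 states.

68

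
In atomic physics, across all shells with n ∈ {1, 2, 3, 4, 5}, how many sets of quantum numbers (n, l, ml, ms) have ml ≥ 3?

Per-shell orbital counts meeting the constraint:
n=4 → 1; n=5 → 3.
Orbitals: 1 + 3 = 4. Including both spin states (ms = ±1/2) gives 2 × 4 = 8 states.

8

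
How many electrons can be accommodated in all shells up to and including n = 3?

Total orbitals = 1² + 2² + 3² = 14. Doubling for spin gives 28 electrons.

28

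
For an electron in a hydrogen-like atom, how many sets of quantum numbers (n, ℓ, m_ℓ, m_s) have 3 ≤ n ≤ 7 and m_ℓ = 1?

40

For each n in the range, tally the orbitals obeying m_ℓ = 1:
n=3 → 2; n=4 → 3; n=5 → 4; n=6 → 5; n=7 → 6.
Orbitals: 2 + 3 + 4 + 5 + 6 = 20. Including both spin states (m_s = ±1/2) gives 2 × 20 = 40 states.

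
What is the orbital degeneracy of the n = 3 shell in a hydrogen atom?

The n = 3 shell contains n² = 3² = 9 orbitals.

9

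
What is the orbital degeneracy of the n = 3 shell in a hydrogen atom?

The n = 3 shell contains n² = 3² = 9 orbitals.

9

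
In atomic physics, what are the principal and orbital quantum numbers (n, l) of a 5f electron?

The leading integer gives n = 5; the letter 'f' means l = 3.

n = 5, l = 3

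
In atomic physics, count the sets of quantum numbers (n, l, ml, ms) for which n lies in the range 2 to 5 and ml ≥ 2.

20

Per-shell orbital counts meeting the constraint:
n=3 → 1; n=4 → 3; n=5 → 6.
Orbitals: 1 + 3 + 6 = 10. Including both spin states (ms = ±1/2) gives 2 × 10 = 20 states.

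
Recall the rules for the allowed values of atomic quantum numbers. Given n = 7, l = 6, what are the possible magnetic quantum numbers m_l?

m_l takes every integer from −l to +l. With l = 6 that gives the 13 values -6, -5, -4, -3, -2, -1, 0, 1, 2, 3, 4, 5, 6.

-6, -5, -4, -3, -2, -1, 0, 1, 2, 3, 4, 5, 6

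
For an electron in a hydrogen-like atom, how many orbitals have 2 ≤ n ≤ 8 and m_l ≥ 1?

84

Count contributing orbitals for each principal shell:
n=2 → 1; n=3 → 3; n=4 → 6; n=5 → 10; n=6 → 15; n=7 → 21; n=8 → 28.
Total orbitals: 1 + 3 + 6 + 10 + 15 + 21 + 28 = 84.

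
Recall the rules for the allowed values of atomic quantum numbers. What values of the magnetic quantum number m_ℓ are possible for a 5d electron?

The 5d subshell has ℓ = 2, and m_ℓ takes every integer from −ℓ to +ℓ. With ℓ = 2 that gives the 5 values -2, -1, 0, 1, 2.

-2, -1, 0, 1, 2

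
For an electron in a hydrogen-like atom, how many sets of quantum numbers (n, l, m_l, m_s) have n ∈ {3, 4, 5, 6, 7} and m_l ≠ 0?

Go shell by shell, enumerating (l, m_l) with m_l ≠ 0:
n=3 → 6; n=4 → 12; n=5 → 20; n=6 → 30; n=7 → 42.
Orbitals: 6 + 12 + 20 + 30 + 42 = 110. Including both spin states (m_s = ±1/2) gives 2 × 110 = 220 states.

220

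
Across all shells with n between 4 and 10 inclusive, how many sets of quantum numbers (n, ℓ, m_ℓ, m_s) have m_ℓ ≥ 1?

322

For each n in the range, tally the orbitals obeying m_ℓ ≥ 1:
n=4 → 6; n=5 → 10; n=6 → 15; n=7 → 21; n=8 → 28; n=9 → 36; n=10 → 45.
Orbitals: 6 + 10 + 15 + 21 + 28 + 36 + 45 = 161. Including both spin states (m_s = ±1/2) gives 2 × 161 = 322 states.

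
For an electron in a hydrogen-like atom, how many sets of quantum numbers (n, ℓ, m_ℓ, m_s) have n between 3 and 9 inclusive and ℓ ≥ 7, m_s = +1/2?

47

Count contributing orbitals for each principal shell:
n=8 → 15; n=9 → 32.
Orbitals: 15 + 32 = 47. With m_s fixed to +1/2 there is one state per orbital, so 47 states.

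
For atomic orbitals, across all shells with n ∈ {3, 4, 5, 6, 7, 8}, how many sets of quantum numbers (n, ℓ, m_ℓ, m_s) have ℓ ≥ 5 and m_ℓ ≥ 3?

Go shell by shell, enumerating (ℓ, m_ℓ) with ℓ ≥ 5 and m_ℓ ≥ 3:
n=6 → 3; n=7 → 7; n=8 → 12.
Orbitals: 3 + 7 + 12 = 22. Including both spin states (m_s = ±1/2) gives 2 × 22 = 44 states.

44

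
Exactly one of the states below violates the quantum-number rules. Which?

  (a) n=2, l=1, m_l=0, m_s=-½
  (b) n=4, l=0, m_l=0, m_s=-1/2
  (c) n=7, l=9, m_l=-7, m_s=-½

(c) has l = 9 ≥ n = 7, violating 0 ≤ l ≤ n−1.
The remaining sets (a), (b) satisfy all four rules.

(c)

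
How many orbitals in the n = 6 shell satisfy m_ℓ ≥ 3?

The n = 6 shell has ℓ = 0 through 5; check each.
The (ℓ, m_ℓ) pairs meeting m_ℓ ≥ 3 give: ℓ=3 → 1; ℓ=4 → 2; ℓ=5 → 3.
Total orbitals: 1 + 2 + 3 = 6.

6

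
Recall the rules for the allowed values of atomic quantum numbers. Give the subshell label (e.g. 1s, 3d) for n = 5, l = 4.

5g

l = 4 corresponds to the letter 'g', so the subshell is 5g.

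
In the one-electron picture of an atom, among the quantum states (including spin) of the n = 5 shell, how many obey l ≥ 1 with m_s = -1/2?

With n = 5 the allowed l are 0, 1, …, 4.
Per l-value: l=1 → 3; l=2 → 5; l=3 → 7; l=4 → 9.
Orbitals: 3 + 5 + 7 + 9 = 24. With m_s fixed to a single value there is one state per orbital, giving 24 states.

24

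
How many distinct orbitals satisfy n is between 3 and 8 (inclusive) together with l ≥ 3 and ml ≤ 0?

Count contributing orbitals for each principal shell:
n=4 → 4; n=5 → 9; n=6 → 15; n=7 → 22; n=8 → 30.
Total orbitals: 4 + 9 + 15 + 22 + 30 = 80.

80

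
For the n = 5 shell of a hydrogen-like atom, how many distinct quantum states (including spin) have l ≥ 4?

For n = 5, l ranges over 0 … 4.
The (l, ml) pairs meeting l ≥ 4 give: l=4 → 9.
Orbitals: 9. Each orbital carries two spin states, so 9 × 2 = 18 states.

18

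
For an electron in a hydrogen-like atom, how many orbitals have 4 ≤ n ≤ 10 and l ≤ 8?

352

Per-shell orbital counts meeting the constraint:
n=4 → 16; n=5 → 25; n=6 → 36; n=7 → 49; n=8 → 64; n=9 → 81; n=10 → 81.
Total orbitals: 16 + 25 + 36 + 49 + 64 + 81 + 81 = 352.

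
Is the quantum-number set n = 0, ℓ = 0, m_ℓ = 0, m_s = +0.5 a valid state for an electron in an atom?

The principal quantum number must be a positive integer (n ≥ 1), but here n = 0.

Invalid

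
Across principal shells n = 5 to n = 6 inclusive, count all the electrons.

122

Shell n has n² orbitals: 5²=25 + 6²=36 = 61 orbitals.
Two spin states per orbital: 2 × 61 = 122 electrons.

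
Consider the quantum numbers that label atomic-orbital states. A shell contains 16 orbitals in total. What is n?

n = 4

n² = 16 ⇒ n = 4.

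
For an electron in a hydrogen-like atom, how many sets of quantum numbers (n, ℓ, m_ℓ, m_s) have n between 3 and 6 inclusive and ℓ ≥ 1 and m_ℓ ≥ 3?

Go shell by shell, enumerating (ℓ, m_ℓ) with ℓ ≥ 1 and m_ℓ ≥ 3:
n=4 → 1; n=5 → 3; n=6 → 6.
Orbitals: 1 + 3 + 6 = 10. Including both spin states (m_s = ±1/2) gives 2 × 10 = 20 states.

20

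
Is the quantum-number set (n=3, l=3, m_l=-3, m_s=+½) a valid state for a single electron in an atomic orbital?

The orbital quantum number must satisfy 0 ≤ l ≤ n−1. With n = 3 the allowed l values are 0, 1, 2, so l = 3 is out of range.

Not allowed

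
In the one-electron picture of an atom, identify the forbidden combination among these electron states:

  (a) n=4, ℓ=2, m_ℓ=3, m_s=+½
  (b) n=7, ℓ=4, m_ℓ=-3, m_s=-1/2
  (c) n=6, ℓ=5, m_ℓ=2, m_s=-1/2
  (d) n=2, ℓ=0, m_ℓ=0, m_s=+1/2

(a)

(a) has |m_ℓ| = 3 > ℓ = 2, violating −ℓ ≤ m_ℓ ≤ ℓ.
The remaining sets (b), (c), (d) satisfy all four rules.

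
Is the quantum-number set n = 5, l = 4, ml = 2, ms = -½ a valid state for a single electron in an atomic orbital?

n = 5 is a positive integer. l = 4 satisfies 0 ≤ l ≤ n−1 = 4. ml = 2 lies in the range −l … +l (here −4 … 4). ms = -1/2 is one of ±1/2.
All four constraints are satisfied.

Valid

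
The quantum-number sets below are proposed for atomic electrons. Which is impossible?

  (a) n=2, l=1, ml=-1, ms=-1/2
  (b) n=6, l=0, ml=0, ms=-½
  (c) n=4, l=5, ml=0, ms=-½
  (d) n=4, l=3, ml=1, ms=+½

(c) has l = 5 ≥ n = 4, violating 0 ≤ l ≤ n−1.
The remaining sets (a), (b), (d) satisfy all four rules.

(c)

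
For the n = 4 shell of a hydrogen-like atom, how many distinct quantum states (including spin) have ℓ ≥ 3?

14

Orbitals with ℓ ≥ 3, by ℓ: ℓ=3 → 7.
Orbitals: 7. Each orbital carries two spin states, so 7 × 2 = 14 states.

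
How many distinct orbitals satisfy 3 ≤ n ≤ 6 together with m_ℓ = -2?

Go shell by shell, enumerating (ℓ, m_ℓ) with m_ℓ = -2:
n=3 → 1; n=4 → 2; n=5 → 3; n=6 → 4.
Total orbitals: 1 + 2 + 3 + 4 = 10.

10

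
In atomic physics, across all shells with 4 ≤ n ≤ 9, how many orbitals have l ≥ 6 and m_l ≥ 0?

For each n in the range, tally the orbitals obeying l ≥ 6 and m_l ≥ 0:
n=7 → 7; n=8 → 15; n=9 → 24.
Total orbitals: 7 + 15 + 24 = 46.

46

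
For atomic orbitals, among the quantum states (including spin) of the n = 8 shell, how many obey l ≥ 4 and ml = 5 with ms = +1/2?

Per l-value: l=5 → 1; l=6 → 1; l=7 → 1.
Orbitals: 1 + 1 + 1 = 3. With ms fixed to a single value there is one state per orbital, giving 3 states.

3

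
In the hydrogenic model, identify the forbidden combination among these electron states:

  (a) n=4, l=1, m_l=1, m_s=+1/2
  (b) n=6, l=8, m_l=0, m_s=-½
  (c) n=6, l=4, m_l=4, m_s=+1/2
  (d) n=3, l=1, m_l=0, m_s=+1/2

(b)

(b) has l = 8 ≥ n = 6, violating 0 ≤ l ≤ n−1.
The remaining sets (a), (c), (d) satisfy all four rules.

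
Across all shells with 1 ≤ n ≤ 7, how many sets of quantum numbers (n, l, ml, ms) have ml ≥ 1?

112

Go shell by shell, enumerating (l, ml) with ml ≥ 1:
n=2 → 1; n=3 → 3; n=4 → 6; n=5 → 10; n=6 → 15; n=7 → 21.
Orbitals: 1 + 3 + 6 + 10 + 15 + 21 = 56. Including both spin states (ms = ±1/2) gives 2 × 56 = 112 states.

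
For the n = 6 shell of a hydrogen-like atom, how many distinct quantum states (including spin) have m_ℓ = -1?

10

For n = 6, ℓ ranges over 0 … 5.
Orbitals with m_ℓ = -1, by ℓ: ℓ=1 → 1; ℓ=2 → 1; ℓ=3 → 1; ℓ=4 → 1; ℓ=5 → 1.
Orbitals: 1 + 1 + 1 + 1 + 1 = 5. Each orbital carries two spin states, so 5 × 2 = 10 states.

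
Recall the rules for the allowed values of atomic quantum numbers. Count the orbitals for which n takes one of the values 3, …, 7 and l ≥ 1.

130

Go shell by shell, enumerating (l, ml) with l ≥ 1:
n=3 → 8; n=4 → 15; n=5 → 24; n=6 → 35; n=7 → 48.
Total orbitals: 8 + 15 + 24 + 35 + 48 = 130.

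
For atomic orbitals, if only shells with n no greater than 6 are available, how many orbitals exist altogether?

Total orbitals = 1² + 2² + 3² + 4² + 5² + 6² = 91.

91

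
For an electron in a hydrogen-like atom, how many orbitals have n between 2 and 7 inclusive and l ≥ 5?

35

Count contributing orbitals for each principal shell:
n=6 → 11; n=7 → 24.
Total orbitals: 11 + 24 = 35.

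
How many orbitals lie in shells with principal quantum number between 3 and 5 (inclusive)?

Shell n has n² orbitals: 3²=9 + 4²=16 + 5²=25 = 50 orbitals.

50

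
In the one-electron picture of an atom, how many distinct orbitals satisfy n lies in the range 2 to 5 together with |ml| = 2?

Count contributing orbitals for each principal shell:
n=3 → 2; n=4 → 4; n=5 → 6.
Total orbitals: 2 + 4 + 6 = 12.

12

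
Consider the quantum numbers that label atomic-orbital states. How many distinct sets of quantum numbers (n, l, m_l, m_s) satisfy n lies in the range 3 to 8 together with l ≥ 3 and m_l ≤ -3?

70

For each n in the range, tally the orbitals obeying l ≥ 3 and m_l ≤ -3:
n=4 → 1; n=5 → 3; n=6 → 6; n=7 → 10; n=8 → 15.
Orbitals: 1 + 3 + 6 + 10 + 15 = 35. Including both spin states (m_s = ±1/2) gives 2 × 35 = 70 states.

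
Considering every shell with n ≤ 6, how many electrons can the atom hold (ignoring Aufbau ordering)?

Total orbitals = 1² + 2² + 3² + 4² + 5² + 6² = 91. Doubling for spin gives 182 electrons.

182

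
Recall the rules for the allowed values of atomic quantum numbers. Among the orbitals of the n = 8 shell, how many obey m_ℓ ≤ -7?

Go through ℓ = 0, …, 7 (the values permitted for n = 8).
The (ℓ, m_ℓ) pairs meeting m_ℓ ≤ -7 give: ℓ=7 → 1.
Total orbitals: 1.

1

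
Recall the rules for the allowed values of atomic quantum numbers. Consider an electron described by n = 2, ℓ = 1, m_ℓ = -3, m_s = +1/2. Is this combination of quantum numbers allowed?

The magnetic quantum number must satisfy −ℓ ≤ m_ℓ ≤ ℓ. With ℓ = 1, m_ℓ can only be -1, 0, 1, so m_ℓ = -3 is forbidden.

Not allowed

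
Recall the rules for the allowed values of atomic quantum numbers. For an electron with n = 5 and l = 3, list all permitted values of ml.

ml takes every integer from −l to +l. With l = 3 that gives the 7 values -3, -2, -1, 0, 1, 2, 3.

-3, -2, -1, 0, 1, 2, 3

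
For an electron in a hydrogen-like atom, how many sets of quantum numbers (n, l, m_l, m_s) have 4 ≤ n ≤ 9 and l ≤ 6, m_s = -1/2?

224

Count contributing orbitals for each principal shell:
n=4 → 16; n=5 → 25; n=6 → 36; n=7 → 49; n=8 → 49; n=9 → 49.
Orbitals: 16 + 25 + 36 + 49 + 49 + 49 = 224. With m_s fixed to -1/2 there is one state per orbital, so 224 states.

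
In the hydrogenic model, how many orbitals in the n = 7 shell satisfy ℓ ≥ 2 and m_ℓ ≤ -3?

10

The (ℓ, m_ℓ) pairs meeting ℓ ≥ 2 and m_ℓ ≤ -3 give: ℓ=3 → 1; ℓ=4 → 2; ℓ=5 → 3; ℓ=6 → 4.
Total orbitals: 1 + 2 + 3 + 4 = 10.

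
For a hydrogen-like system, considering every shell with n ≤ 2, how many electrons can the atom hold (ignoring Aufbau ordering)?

10

Total orbitals = 1² + 2² = 5. Doubling for spin gives 10 electrons.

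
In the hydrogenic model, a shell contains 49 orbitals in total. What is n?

n² = 49 ⇒ n = 7.

n = 7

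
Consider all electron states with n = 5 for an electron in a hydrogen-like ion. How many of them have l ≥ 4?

Go through l = 0, …, 4 (the values permitted for n = 5).
Per l-value: l=4 → 9.
Orbitals: 9. Each orbital carries two spin states, so 9 × 2 = 18 states.

18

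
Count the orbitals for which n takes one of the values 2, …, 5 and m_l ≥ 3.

Count contributing orbitals for each principal shell:
n=4 → 1; n=5 → 3.
Total orbitals: 1 + 3 = 4.

4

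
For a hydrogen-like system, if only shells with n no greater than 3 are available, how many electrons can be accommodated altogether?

28

Total orbitals = 1² + 2² + 3² = 14. Doubling for spin gives 28 electrons.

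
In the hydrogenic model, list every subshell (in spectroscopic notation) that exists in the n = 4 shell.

4s, 4p, 4d, 4f

For n = 4, ℓ runs from 0 to 3. In spectroscopic notation ℓ = 0,1,2,… ↔ s,p,d,f,g,h,i, so the subshells are 4s, 4p, 4d, 4f.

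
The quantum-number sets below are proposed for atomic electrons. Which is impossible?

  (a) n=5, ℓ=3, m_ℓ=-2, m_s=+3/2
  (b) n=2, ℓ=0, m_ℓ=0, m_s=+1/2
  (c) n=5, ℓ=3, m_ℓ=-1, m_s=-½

(a)

(a) has m_s = +3/2, but an electron's spin must be ±1/2.
The remaining sets (b), (c) satisfy all four rules.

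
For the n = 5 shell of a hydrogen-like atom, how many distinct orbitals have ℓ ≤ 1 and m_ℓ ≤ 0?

3

The n = 5 shell has ℓ = 0 through 4; check each.
Contributions: ℓ=0 → 1; ℓ=1 → 2.
Total orbitals: 1 + 2 = 3.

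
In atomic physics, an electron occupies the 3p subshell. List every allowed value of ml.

The 3p subshell has l = 1, and ml takes every integer from −l to +l. With l = 1 that gives the 3 values -1, 0, 1.

-1, 0, 1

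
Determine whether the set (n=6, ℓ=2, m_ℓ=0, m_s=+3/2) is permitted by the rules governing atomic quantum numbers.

No

The spin quantum number for an electron can only be m_s = +1/2 or −1/2; m_s = +3/2 is not one of those.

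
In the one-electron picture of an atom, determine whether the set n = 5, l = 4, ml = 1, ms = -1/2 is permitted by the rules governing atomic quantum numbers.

Valid

n = 5 is a positive integer. l = 4 satisfies 0 ≤ l ≤ n−1 = 4. ml = 1 lies in the range −l … +l (here −4 … 4). ms = -1/2 is one of ±1/2.
All four constraints are satisfied.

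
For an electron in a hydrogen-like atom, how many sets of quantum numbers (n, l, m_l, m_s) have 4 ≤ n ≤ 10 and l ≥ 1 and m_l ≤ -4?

Work shell by shell — for each n, count the (l, m_l) pairs that satisfy l ≥ 1 and m_l ≤ -4:
n=5 → 1; n=6 → 3; n=7 → 6; n=8 → 10; n=9 → 15; n=10 → 21.
Orbitals: 1 + 3 + 6 + 10 + 15 + 21 = 56. Including both spin states (m_s = ±1/2) gives 2 × 56 = 112 states.

112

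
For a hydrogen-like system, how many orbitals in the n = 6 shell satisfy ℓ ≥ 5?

The n = 6 shell has ℓ = 0 through 5; check each.
Per ℓ-value: ℓ=5 → 11.
Total orbitals: 11.

11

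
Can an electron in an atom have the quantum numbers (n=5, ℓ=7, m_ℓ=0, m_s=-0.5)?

The orbital quantum number must satisfy 0 ≤ ℓ ≤ n−1. With n = 5 the allowed ℓ values are 0, 1, 2, 3, 4, so ℓ = 7 is out of range.

Invalid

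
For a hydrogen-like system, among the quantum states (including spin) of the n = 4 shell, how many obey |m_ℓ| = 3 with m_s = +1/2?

2

Go through ℓ = 0, …, 3 (the values permitted for n = 4).
Contributions: ℓ=3 → 2.
Orbitals: 2. With m_s fixed to a single value there is one state per orbital, giving 2 states.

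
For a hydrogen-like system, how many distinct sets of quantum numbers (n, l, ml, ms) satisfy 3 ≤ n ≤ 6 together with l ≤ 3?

114

Go shell by shell, enumerating (l, ml) with l ≤ 3:
n=3 → 9; n=4 → 16; n=5 → 16; n=6 → 16.
Orbitals: 9 + 16 + 16 + 16 = 57. Including both spin states (ms = ±1/2) gives 2 × 57 = 114 states.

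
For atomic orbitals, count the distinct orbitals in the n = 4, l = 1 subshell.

3

A subshell has 2l+1 orbitals; with l = 1, that's 3.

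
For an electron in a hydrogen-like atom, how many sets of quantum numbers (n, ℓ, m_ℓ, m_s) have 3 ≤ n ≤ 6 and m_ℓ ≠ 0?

136

For each n in the range, tally the orbitals obeying m_ℓ ≠ 0:
n=3 → 6; n=4 → 12; n=5 → 20; n=6 → 30.
Orbitals: 6 + 12 + 20 + 30 = 68. Including both spin states (m_s = ±1/2) gives 2 × 68 = 136 states.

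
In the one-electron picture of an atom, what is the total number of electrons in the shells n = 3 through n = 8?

398

Shell n has n² orbitals: 3²=9 + 4²=16 + 5²=25 + 6²=36 + 7²=49 + 8²=64 = 199 orbitals.
Two spin states per orbital: 2 × 199 = 398 electrons.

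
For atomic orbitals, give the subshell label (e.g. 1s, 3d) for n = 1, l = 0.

1s

l = 0 corresponds to the letter 's', so the subshell is 1s.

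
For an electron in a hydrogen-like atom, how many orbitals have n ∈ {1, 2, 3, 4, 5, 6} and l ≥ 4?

Treat each shell separately and count matching orbitals:
n=5 → 9; n=6 → 20.
Total orbitals: 9 + 20 = 29.

29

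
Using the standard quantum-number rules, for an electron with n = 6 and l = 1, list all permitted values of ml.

-1, 0, 1

ml takes every integer from −l to +l. With l = 1 that gives the 3 values -1, 0, 1.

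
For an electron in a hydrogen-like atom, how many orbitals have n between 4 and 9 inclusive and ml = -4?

15

Work shell by shell — for each n, count the (l, ml) pairs that satisfy ml = -4:
n=5 → 1; n=6 → 2; n=7 → 3; n=8 → 4; n=9 → 5.
Total orbitals: 1 + 2 + 3 + 4 + 5 = 15.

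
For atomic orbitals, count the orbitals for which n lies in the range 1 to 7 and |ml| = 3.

20

Treat each shell separately and count matching orbitals:
n=4 → 2; n=5 → 4; n=6 → 6; n=7 → 8.
Total orbitals: 2 + 4 + 6 + 8 = 20.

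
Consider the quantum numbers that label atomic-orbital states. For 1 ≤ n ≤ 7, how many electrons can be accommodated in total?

280

Total orbitals = 1² + 2² + 3² + 4² + 5² + 6² + 7² = 140. Doubling for spin gives 280 electrons.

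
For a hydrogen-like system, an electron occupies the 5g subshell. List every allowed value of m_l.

-4, -3, -2, -1, 0, 1, 2, 3, 4

The 5g subshell has l = 4, and m_l takes every integer from −l to +l. With l = 4 that gives the 9 values -4, -3, -2, -1, 0, 1, 2, 3, 4.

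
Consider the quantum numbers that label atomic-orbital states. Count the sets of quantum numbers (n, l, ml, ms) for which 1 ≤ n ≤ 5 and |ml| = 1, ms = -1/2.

Count contributing orbitals for each principal shell:
n=2 → 2; n=3 → 4; n=4 → 6; n=5 → 8.
Orbitals: 2 + 4 + 6 + 8 = 20. With ms fixed to -1/2 there is one state per orbital, so 20 states.

20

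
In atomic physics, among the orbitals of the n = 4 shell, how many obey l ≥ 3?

For n = 4, l ranges over 0 … 3.
Contributions: l=3 → 7.
Total orbitals: 7.

7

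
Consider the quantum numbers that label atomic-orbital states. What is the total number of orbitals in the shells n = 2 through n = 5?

Shell n has n² orbitals: 2²=4 + 3²=9 + 4²=16 + 5²=25 = 54 orbitals.

54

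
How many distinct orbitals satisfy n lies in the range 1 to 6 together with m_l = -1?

Work shell by shell — for each n, count the (l, m_l) pairs that satisfy m_l = -1:
n=2 → 1; n=3 → 2; n=4 → 3; n=5 → 4; n=6 → 5.
Total orbitals: 1 + 2 + 3 + 4 + 5 = 15.

15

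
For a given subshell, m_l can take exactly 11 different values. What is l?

m_l ranges over 2l+1 integers, so 2l+1 = 11 ⇒ l = 5.

l = 5 (h)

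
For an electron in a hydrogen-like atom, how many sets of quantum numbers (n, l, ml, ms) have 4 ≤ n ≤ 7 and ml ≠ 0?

For each n in the range, tally the orbitals obeying ml ≠ 0:
n=4 → 12; n=5 → 20; n=6 → 30; n=7 → 42.
Orbitals: 12 + 20 + 30 + 42 = 104. Including both spin states (ms = ±1/2) gives 2 × 104 = 208 states.

208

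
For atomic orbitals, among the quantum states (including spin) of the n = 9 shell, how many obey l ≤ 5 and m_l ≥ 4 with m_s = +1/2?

3

For n = 9, l ranges over 0 … 8.
Orbitals with l ≤ 5 and m_l ≥ 4, by l: l=4 → 1; l=5 → 2.
Orbitals: 1 + 2 = 3. With m_s fixed to a single value there is one state per orbital, giving 3 states.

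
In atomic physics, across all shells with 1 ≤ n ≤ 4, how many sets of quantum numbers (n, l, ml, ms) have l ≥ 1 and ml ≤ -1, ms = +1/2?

Go shell by shell, enumerating (l, ml) with l ≥ 1 and ml ≤ -1:
n=2 → 1; n=3 → 3; n=4 → 6.
Orbitals: 1 + 3 + 6 = 10. With ms fixed to +1/2 there is one state per orbital, so 10 states.

10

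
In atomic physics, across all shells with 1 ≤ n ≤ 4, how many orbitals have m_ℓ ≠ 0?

Work shell by shell — for each n, count the (ℓ, m_ℓ) pairs that satisfy m_ℓ ≠ 0:
n=2 → 2; n=3 → 6; n=4 → 12.
Total orbitals: 2 + 6 + 12 = 20.

20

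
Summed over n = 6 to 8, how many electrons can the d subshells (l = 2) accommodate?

30

A d subshell (l = 2) exists for every n ≥ 3, so shells n = 6, 7, 8 each contribute one — 3 subshells.
Since each d subshell holds 2(2·2+1) = 10 electrons, the total is 3 × 10 = 30.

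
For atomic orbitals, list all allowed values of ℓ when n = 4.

ℓ is an integer with 0 ≤ ℓ ≤ n−1, so for n = 4: ℓ = 0, 1, 2, 3.

0, 1, 2, 3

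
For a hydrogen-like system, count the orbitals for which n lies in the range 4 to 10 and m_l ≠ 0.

322

For each n in the range, tally the orbitals obeying m_l ≠ 0:
n=4 → 12; n=5 → 20; n=6 → 30; n=7 → 42; n=8 → 56; n=9 → 72; n=10 → 90.
Total orbitals: 12 + 20 + 30 + 42 + 56 + 72 + 90 = 322.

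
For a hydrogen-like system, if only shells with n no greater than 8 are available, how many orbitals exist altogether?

Total orbitals = 1² + 2² + 3² + 4² + 5² + 6² + 7² + 8² = 204.

204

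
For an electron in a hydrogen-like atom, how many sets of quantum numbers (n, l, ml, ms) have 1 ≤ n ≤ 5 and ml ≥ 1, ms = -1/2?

20

For each n in the range, tally the orbitals obeying ml ≥ 1:
n=2 → 1; n=3 → 3; n=4 → 6; n=5 → 10.
Orbitals: 1 + 3 + 6 + 10 = 20. With ms fixed to -1/2 there is one state per orbital, so 20 states.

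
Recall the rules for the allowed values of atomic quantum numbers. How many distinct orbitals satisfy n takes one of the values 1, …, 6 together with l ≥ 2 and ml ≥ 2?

Count contributing orbitals for each principal shell:
n=3 → 1; n=4 → 3; n=5 → 6; n=6 → 10.
Total orbitals: 1 + 3 + 6 + 10 = 20.

20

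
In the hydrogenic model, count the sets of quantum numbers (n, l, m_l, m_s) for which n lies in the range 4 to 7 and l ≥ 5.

70

Work shell by shell — for each n, count the (l, m_l) pairs that satisfy l ≥ 5:
n=6 → 11; n=7 → 24.
Orbitals: 11 + 24 = 35. Including both spin states (m_s = ±1/2) gives 2 × 35 = 70 states.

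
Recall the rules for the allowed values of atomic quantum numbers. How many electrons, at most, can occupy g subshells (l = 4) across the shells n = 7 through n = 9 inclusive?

A g subshell (l = 4) exists for every n ≥ 5, so shells n = 7, 8, 9 each contribute one — 3 subshells.
Since each g subshell holds 2(2·4+1) = 18 electrons, the total is 3 × 18 = 54.

54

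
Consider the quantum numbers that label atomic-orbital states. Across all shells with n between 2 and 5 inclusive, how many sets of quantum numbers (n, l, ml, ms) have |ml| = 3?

Work shell by shell — for each n, count the (l, ml) pairs that satisfy |ml| = 3:
n=4 → 2; n=5 → 4.
Orbitals: 2 + 4 = 6. Including both spin states (ms = ±1/2) gives 2 × 6 = 12 states.

12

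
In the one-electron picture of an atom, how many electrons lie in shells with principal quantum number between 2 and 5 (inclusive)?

108

Shell n has n² orbitals: 2²=4 + 3²=9 + 4²=16 + 5²=25 = 54 orbitals.
Two spin states per orbital: 2 × 54 = 108 electrons.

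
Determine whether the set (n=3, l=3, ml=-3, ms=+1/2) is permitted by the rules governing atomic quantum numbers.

The orbital quantum number must satisfy 0 ≤ l ≤ n−1. With n = 3 the allowed l values are 0, 1, 2, so l = 3 is out of range.

Invalid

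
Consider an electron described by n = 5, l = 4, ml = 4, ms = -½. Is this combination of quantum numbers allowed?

Valid

n = 5 is a positive integer. l = 4 satisfies 0 ≤ l ≤ n−1 = 4. ml = 4 lies in the range −l … +l (here −4 … 4). ms = -1/2 is one of ±1/2.
All four constraints are satisfied.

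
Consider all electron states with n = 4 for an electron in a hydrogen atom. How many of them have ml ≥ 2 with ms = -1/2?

3

For n = 4, l ranges over 0 … 3.
The (l, ml) pairs meeting ml ≥ 2 give: l=2 → 1; l=3 → 2.
Orbitals: 1 + 2 = 3. With ms fixed to a single value there is one state per orbital, giving 3 states.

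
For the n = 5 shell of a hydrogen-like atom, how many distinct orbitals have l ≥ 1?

24

For n = 5, l ranges over 0 … 4.
Per l-value: l=1 → 3; l=2 → 5; l=3 → 7; l=4 → 9.
Total orbitals: 3 + 5 + 7 + 9 = 24.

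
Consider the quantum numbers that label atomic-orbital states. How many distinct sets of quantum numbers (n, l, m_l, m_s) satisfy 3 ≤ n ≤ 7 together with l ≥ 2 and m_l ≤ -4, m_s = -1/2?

10

Work shell by shell — for each n, count the (l, m_l) pairs that satisfy l ≥ 2 and m_l ≤ -4:
n=5 → 1; n=6 → 3; n=7 → 6.
Orbitals: 1 + 3 + 6 = 10. With m_s fixed to -1/2 there is one state per orbital, so 10 states.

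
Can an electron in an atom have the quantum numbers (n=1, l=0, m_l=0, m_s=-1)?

No

The spin quantum number for an electron can only be m_s = +1/2 or −1/2; m_s = -1 is not one of those.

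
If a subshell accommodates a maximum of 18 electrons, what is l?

2(2l+1) = 18 ⇒ 2l+1 = 9 ⇒ l = 4.

l = 4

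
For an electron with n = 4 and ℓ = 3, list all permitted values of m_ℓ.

m_ℓ takes every integer from −ℓ to +ℓ. With ℓ = 3 that gives the 7 values -3, -2, -1, 0, 1, 2, 3.

-3, -2, -1, 0, 1, 2, 3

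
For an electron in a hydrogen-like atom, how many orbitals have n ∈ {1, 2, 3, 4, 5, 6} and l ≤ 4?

Count contributing orbitals for each principal shell:
n=1 → 1; n=2 → 4; n=3 → 9; n=4 → 16; n=5 → 25; n=6 → 25.
Total orbitals: 1 + 4 + 9 + 16 + 25 + 25 = 80.

80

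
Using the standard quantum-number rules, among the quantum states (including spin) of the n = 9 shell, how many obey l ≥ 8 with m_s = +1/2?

17

Contributions: l=8 → 17.
Orbitals: 17. With m_s fixed to a single value there is one state per orbital, giving 17 states.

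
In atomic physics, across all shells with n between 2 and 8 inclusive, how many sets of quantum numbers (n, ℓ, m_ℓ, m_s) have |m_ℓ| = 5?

24

Treat each shell separately and count matching orbitals:
n=6 → 2; n=7 → 4; n=8 → 6.
Orbitals: 2 + 4 + 6 = 12. Including both spin states (m_s = ±1/2) gives 2 × 12 = 24 states.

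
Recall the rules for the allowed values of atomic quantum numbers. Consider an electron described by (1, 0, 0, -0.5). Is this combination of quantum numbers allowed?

Allowed

n = 1 is a positive integer. l = 0 satisfies 0 ≤ l ≤ n−1 = 0. m_l = 0 lies in the range −l … +l (here 0). m_s = -1/2 is one of ±1/2.
All four constraints are satisfied.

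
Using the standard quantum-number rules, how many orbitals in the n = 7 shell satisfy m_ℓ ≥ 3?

The n = 7 shell has ℓ = 0 through 6; check each.
The (ℓ, m_ℓ) pairs meeting m_ℓ ≥ 3 give: ℓ=3 → 1; ℓ=4 → 2; ℓ=5 → 3; ℓ=6 → 4.
Total orbitals: 1 + 2 + 3 + 4 = 10.

10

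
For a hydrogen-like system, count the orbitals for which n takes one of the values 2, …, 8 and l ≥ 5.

Per-shell orbital counts meeting the constraint:
n=6 → 11; n=7 → 24; n=8 → 39.
Total orbitals: 11 + 24 + 39 = 74.

74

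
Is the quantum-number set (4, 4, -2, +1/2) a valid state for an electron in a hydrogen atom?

The orbital quantum number must satisfy 0 ≤ l ≤ n−1. With n = 4 the allowed l values are 0, 1, 2, 3, so l = 4 is out of range.

Not allowed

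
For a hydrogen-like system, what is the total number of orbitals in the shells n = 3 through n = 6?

Shell n has n² orbitals: 3²=9 + 4²=16 + 5²=25 + 6²=36 = 86 orbitals.

86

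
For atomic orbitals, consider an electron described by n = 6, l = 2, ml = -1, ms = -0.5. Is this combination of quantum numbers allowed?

Valid

n = 6 is a positive integer. l = 2 satisfies 0 ≤ l ≤ n−1 = 5. ml = -1 lies in the range −l … +l (here −2 … 2). ms = -1/2 is one of ±1/2.
All four constraints are satisfied.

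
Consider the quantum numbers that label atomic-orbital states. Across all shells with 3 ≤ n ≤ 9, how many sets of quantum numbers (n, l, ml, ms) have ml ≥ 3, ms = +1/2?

56

Per-shell orbital counts meeting the constraint:
n=4 → 1; n=5 → 3; n=6 → 6; n=7 → 10; n=8 → 15; n=9 → 21.
Orbitals: 1 + 3 + 6 + 10 + 15 + 21 = 56. With ms fixed to +1/2 there is one state per orbital, so 56 states.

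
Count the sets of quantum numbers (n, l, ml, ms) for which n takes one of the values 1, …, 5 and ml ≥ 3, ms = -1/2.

Per-shell orbital counts meeting the constraint:
n=4 → 1; n=5 → 3.
Orbitals: 1 + 3 = 4. With ms fixed to -1/2 there is one state per orbital, so 4 states.

4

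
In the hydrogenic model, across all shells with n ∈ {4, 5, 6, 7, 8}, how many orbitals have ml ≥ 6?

4

Treat each shell separately and count matching orbitals:
n=7 → 1; n=8 → 3.
Total orbitals: 1 + 3 = 4.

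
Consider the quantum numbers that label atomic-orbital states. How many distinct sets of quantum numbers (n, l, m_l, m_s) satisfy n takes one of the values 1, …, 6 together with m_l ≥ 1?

70

Count contributing orbitals for each principal shell:
n=2 → 1; n=3 → 3; n=4 → 6; n=5 → 10; n=6 → 15.
Orbitals: 1 + 3 + 6 + 10 + 15 = 35. Including both spin states (m_s = ±1/2) gives 2 × 35 = 70 states.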